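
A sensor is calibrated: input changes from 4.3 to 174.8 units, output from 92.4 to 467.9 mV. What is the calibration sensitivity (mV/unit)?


Sensitivity = (y2 - y1) / (x2 - x1).
S = (467.9 - 92.4) / (174.8 - 4.3)
S = 375.5 / 170.5
S = 2.2023 mV/unit

2.2023 mV/unit


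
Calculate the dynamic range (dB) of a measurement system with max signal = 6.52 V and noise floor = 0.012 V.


Dynamic range = 20 * log10(Vmax / Vnoise).
DR = 20 * log10(6.52 / 0.012)
DR = 20 * log10(543.33)
DR = 54.7 dB

54.7 dB


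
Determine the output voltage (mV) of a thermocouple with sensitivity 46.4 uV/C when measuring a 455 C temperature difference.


The thermocouple output V = sensitivity * dT.
V = 46.4 uV/C * 455 C
V = 21112.0 uV
V = 21.112 mV

21.112 mV


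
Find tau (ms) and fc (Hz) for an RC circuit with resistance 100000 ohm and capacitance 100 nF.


Time constant: tau = R * C.
tau = 100000 * 1.00e-07 = 0.01 s
tau = 10.0 ms
Cutoff frequency: fc = 1 / (2*pi*R*C).
fc = 1 / (2*pi*0.01) = 15.92 Hz

tau = 10.0 ms, fc = 15.92 Hz


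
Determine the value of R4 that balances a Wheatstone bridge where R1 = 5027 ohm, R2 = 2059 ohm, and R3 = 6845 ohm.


At balance: R1*R4 = R2*R3, so R4 = R2*R3/R1.
R4 = 2059 * 6845 / 5027
R4 = 14093855 / 5027
R4 = 2803.63 ohm

2803.63 ohm


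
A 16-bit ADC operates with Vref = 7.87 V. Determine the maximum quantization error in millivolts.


The maximum quantization error is +/- LSB/2.
LSB = Vref / 2^n = 7.87 / 65536 = 0.00012009 V
Max error = LSB / 2 = 0.00012009 / 2 = 6.004e-05 V
Max error = 0.06 mV

0.06 mV


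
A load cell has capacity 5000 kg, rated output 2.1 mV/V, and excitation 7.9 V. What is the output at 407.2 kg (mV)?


Vout = rated_output * Vex * (load / capacity).
Vout = 2.1 * 7.9 * (407.2 / 5000)
Vout = 2.1 * 7.9 * 0.08144
Vout = 1.351 mV

1.351 mV


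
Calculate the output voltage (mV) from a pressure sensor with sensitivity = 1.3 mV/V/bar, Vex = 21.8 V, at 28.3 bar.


Output = sensitivity * Vex * P.
Vout = 1.3 * 21.8 * 28.3
Vout = 28.34 * 28.3
Vout = 802.02 mV

802.02 mV


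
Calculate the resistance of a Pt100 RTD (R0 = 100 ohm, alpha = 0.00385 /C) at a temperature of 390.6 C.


The RTD equation: Rt = R0 * (1 + alpha * T).
Rt = 100 * (1 + 0.00385 * 390.6)
Rt = 100 * (1 + 1.50381)
Rt = 100 * 2.50381
Rt = 250.381 ohm

250.381 ohm


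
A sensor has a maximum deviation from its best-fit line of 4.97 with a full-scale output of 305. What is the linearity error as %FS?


Linearity error = (max deviation / full scale) * 100%.
Linearity = (4.97 / 305) * 100
Linearity = 1.63 %FS

1.63 %FS


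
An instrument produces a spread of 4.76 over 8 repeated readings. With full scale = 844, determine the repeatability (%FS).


Repeatability = (spread / full scale) * 100%.
R = (4.76 / 844) * 100
R = 0.564 %FS

0.564 %FS


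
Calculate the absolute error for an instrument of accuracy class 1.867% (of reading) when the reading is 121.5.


Absolute error = (accuracy% / 100) * reading.
Error = (1.867 / 100) * 121.5
Error = 0.01867 * 121.5
Error = 2.2684

2.2684


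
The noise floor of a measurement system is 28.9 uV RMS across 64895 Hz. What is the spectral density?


Noise spectral density = Vrms / sqrt(BW).
NSD = 28.9 / sqrt(64895)
NSD = 28.9 / 254.745
NSD = 0.1134 uV/sqrt(Hz)

0.1134 uV/sqrt(Hz)


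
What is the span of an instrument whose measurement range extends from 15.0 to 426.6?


Span = upper range - lower range.
Span = 426.6 - (15.0)
Span = 411.6

411.6


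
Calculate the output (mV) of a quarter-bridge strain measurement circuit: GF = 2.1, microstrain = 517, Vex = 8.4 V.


Quarter bridge output: Vout = (GF * epsilon * Vex) / 4.
Vout = (2.1 * 517e-6 * 8.4) / 4
Vout = 0.00911988 / 4 V
Vout = 0.00227997 V = 2.28 mV

2.28 mV


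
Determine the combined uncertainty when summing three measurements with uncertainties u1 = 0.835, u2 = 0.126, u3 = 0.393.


For a sum of independent quantities, uc = sqrt(u1^2 + u2^2 + u3^2).
uc = sqrt(0.835^2 + 0.126^2 + 0.393^2)
uc = sqrt(0.697225 + 0.015876 + 0.154449)
uc = 0.9314

0.9314


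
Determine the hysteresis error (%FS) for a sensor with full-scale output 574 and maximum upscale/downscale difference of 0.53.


Hysteresis = (max difference / full scale) * 100%.
H = (0.53 / 574) * 100
H = 0.092 %FS

0.092 %FS


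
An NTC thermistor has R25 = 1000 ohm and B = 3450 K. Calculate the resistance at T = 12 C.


NTC thermistor equation: Rt = R25 * exp(B * (1/T - 1/T25)).
T in Kelvin: 285.15 K, T25 = 298.15 K
1/T - 1/T25 = 1/285.15 - 1/298.15 = 0.00015291
B * (1/T - 1/T25) = 3450 * 0.00015291 = 0.5275
Rt = 1000 * exp(0.5275) = 1694.8 ohm

1694.8 ohm


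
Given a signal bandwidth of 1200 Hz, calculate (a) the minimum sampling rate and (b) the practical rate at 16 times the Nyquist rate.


By Nyquist theorem, fs_min = 2 * fmax.
fs_min = 2 * 1200 = 2400 Hz
Practical rate = 16 * fs_min = 16 * 2400 = 38400 Hz

fs_min = 2400 Hz, fs_practical = 38400 Hz


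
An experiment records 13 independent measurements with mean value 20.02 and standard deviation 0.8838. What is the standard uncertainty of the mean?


The standard uncertainty for Type A evaluation is u = s / sqrt(n).
u = 0.8838 / sqrt(13)
u = 0.8838 / 3.6056
u = 0.2451

0.2451


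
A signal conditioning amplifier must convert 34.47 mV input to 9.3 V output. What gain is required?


Gain = Vout / Vin (converting to same units).
G = 9.3 V / 34.47 mV
G = 9300.0 mV / 34.47 mV
G = 269.8

269.8


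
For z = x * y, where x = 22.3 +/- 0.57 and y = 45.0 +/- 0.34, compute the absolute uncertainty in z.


For a product z = x*y, the relative uncertainty is:
uz/z = sqrt((ux/x)^2 + (uy/y)^2)
Relative uncertainties: ux/x = 0.57/22.3 = 0.025561
uy/y = 0.34/45.0 = 0.007556
z = 22.3 * 45.0 = 1003.5
uz = 1003.5 * sqrt(0.025561^2 + 0.007556^2) = 26.747

26.747


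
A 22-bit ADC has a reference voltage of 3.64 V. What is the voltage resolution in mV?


The resolution (LSB) of an ADC is Vref / 2^n.
LSB = 3.64 / 2^22
LSB = 3.64 / 4194304
LSB = 8.7e-07 V = 0.00086784 mV

0.00086784 mV


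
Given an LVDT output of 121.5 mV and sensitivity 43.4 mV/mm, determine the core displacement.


Displacement = Vout / sensitivity.
d = 121.5 / 43.4
d = 2.8 mm

2.8 mm


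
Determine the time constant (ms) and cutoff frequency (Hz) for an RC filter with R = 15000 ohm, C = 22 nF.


Time constant: tau = R * C.
tau = 15000 * 2.20e-08 = 0.00033 s
tau = 0.33 ms
Cutoff frequency: fc = 1 / (2*pi*R*C).
fc = 1 / (2*pi*0.00033) = 482.29 Hz

tau = 0.33 ms, fc = 482.29 Hz


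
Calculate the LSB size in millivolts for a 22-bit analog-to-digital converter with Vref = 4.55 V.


The resolution (LSB) of an ADC is Vref / 2^n.
LSB = 4.55 / 2^22
LSB = 4.55 / 4194304
LSB = 1.08e-06 V = 0.0010848 mV

0.0010848 mV


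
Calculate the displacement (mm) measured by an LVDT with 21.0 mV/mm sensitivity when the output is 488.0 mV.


Displacement = Vout / sensitivity.
d = 488.0 / 21.0
d = 23.238 mm

23.238 mm


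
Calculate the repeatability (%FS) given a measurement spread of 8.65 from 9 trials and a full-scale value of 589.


Repeatability = (spread / full scale) * 100%.
R = (8.65 / 589) * 100
R = 1.469 %FS

1.469 %FS


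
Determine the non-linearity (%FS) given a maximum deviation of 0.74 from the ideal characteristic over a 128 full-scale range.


Linearity error = (max deviation / full scale) * 100%.
Linearity = (0.74 / 128) * 100
Linearity = 0.578 %FS

0.578 %FS


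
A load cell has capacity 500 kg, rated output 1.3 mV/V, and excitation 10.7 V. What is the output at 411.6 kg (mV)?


Vout = rated_output * Vex * (load / capacity).
Vout = 1.3 * 10.7 * (411.6 / 500)
Vout = 1.3 * 10.7 * 0.8232
Vout = 11.451 mV

11.451 mV


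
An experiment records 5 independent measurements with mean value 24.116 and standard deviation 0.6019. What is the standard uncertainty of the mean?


The standard uncertainty for Type A evaluation is u = s / sqrt(n).
u = 0.6019 / sqrt(5)
u = 0.6019 / 2.2361
u = 0.2692

0.2692


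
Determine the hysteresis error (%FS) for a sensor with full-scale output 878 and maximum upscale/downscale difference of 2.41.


Hysteresis = (max difference / full scale) * 100%.
H = (2.41 / 878) * 100
H = 0.274 %FS

0.274 %FS


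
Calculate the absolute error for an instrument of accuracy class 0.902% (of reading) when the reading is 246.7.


Absolute error = (accuracy% / 100) * reading.
Error = (0.902 / 100) * 246.7
Error = 0.00902 * 246.7
Error = 2.2252

2.2252


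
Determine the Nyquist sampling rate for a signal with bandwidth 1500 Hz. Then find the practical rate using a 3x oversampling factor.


By Nyquist theorem, fs_min = 2 * fmax.
fs_min = 2 * 1500 = 3000 Hz
Practical rate = 3 * fs_min = 3 * 3000 = 9000 Hz

fs_min = 3000 Hz, fs_practical = 9000 Hz


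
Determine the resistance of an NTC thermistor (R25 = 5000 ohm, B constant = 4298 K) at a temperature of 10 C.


NTC thermistor equation: Rt = R25 * exp(B * (1/T - 1/T25)).
T in Kelvin: 283.15 K, T25 = 298.15 K
1/T - 1/T25 = 1/283.15 - 1/298.15 = 0.00017768
B * (1/T - 1/T25) = 4298 * 0.00017768 = 0.7637
Rt = 5000 * exp(0.7637) = 10730.7 ohm

10730.7 ohm


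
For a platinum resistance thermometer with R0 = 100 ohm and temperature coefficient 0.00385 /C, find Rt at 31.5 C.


The RTD equation: Rt = R0 * (1 + alpha * T).
Rt = 100 * (1 + 0.00385 * 31.5)
Rt = 100 * (1 + 0.121275)
Rt = 100 * 1.121275
Rt = 112.127 ohm

112.127 ohm


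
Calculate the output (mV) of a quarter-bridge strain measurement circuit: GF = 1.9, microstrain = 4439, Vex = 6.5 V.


Quarter bridge output: Vout = (GF * epsilon * Vex) / 4.
Vout = (1.9 * 4439e-6 * 6.5) / 4
Vout = 0.05482165 / 4 V
Vout = 0.01370541 V = 13.7054 mV

13.7054 mV


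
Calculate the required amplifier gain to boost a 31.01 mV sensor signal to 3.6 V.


Gain = Vout / Vin (converting to same units).
G = 3.6 V / 31.01 mV
G = 3600.0 mV / 31.01 mV
G = 116.09

116.09


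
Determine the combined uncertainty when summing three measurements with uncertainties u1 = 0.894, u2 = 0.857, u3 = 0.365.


For a sum of independent quantities, uc = sqrt(u1^2 + u2^2 + u3^2).
uc = sqrt(0.894^2 + 0.857^2 + 0.365^2)
uc = sqrt(0.799236 + 0.734449 + 0.133225)
uc = 1.2911

1.2911


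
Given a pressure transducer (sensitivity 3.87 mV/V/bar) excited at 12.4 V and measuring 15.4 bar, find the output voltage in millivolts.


Output = sensitivity * Vex * P.
Vout = 3.87 * 12.4 * 15.4
Vout = 47.988 * 15.4
Vout = 739.02 mV

739.02 mV


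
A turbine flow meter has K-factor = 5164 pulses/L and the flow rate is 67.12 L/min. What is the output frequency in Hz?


Frequency = K * Q / 60 (converting L/min to L/s).
f = 5164 * 67.12 / 60
f = 346607.68 / 60
f = 5776.79 Hz

5776.79 Hz


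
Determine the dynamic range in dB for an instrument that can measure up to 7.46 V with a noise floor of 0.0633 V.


Dynamic range = 20 * log10(Vmax / Vnoise).
DR = 20 * log10(7.46 / 0.0633)
DR = 20 * log10(117.85)
DR = 41.43 dB

41.43 dB


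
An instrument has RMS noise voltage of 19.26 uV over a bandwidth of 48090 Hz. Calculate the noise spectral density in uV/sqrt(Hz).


Noise spectral density = Vrms / sqrt(BW).
NSD = 19.26 / sqrt(48090)
NSD = 19.26 / 219.2943
NSD = 0.0878 uV/sqrt(Hz)

0.0878 uV/sqrt(Hz)


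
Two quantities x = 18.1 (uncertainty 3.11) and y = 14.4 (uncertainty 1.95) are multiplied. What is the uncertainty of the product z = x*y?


For a product z = x*y, the relative uncertainty is:
uz/z = sqrt((ux/x)^2 + (uy/y)^2)
Relative uncertainties: ux/x = 3.11/18.1 = 0.171823
uy/y = 1.95/14.4 = 0.135417
z = 18.1 * 14.4 = 260.6
uz = 260.6 * sqrt(0.171823^2 + 0.135417^2) = 57.021

57.021


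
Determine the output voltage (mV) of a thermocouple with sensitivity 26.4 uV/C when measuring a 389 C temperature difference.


The thermocouple output V = sensitivity * dT.
V = 26.4 uV/C * 389 C
V = 10269.6 uV
V = 10.27 mV

10.27 mV


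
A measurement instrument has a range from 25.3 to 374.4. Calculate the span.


Span = upper range - lower range.
Span = 374.4 - (25.3)
Span = 349.1

349.1


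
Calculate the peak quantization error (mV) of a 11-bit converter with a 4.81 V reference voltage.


The maximum quantization error is +/- LSB/2.
LSB = Vref / 2^n = 4.81 / 2048 = 0.00234863 V
Max error = LSB / 2 = 0.00234863 / 2 = 0.00117432 V
Max error = 1.1743 mV

1.1743 mV


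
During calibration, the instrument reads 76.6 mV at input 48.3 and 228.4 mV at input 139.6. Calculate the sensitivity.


Sensitivity = (y2 - y1) / (x2 - x1).
S = (228.4 - 76.6) / (139.6 - 48.3)
S = 151.8 / 91.3
S = 1.6627 mV/unit

1.6627 mV/unit


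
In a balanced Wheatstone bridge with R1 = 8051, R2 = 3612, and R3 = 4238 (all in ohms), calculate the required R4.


At balance: R1*R4 = R2*R3, so R4 = R2*R3/R1.
R4 = 3612 * 4238 / 8051
R4 = 15307656 / 8051
R4 = 1901.34 ohm

1901.34 ohm


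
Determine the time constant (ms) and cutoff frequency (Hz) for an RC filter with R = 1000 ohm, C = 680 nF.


Time constant: tau = R * C.
tau = 1000 * 6.80e-07 = 0.00068 s
tau = 0.68 ms
Cutoff frequency: fc = 1 / (2*pi*R*C).
fc = 1 / (2*pi*0.00068) = 234.05 Hz

tau = 0.68 ms, fc = 234.05 Hz


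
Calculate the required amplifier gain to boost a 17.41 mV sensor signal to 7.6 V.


Gain = Vout / Vin (converting to same units).
G = 7.6 V / 17.41 mV
G = 7600.0 mV / 17.41 mV
G = 436.53

436.53


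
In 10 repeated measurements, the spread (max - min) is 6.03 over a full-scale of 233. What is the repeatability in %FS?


Repeatability = (spread / full scale) * 100%.
R = (6.03 / 233) * 100
R = 2.588 %FS

2.588 %FS


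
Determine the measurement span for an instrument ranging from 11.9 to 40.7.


Span = upper range - lower range.
Span = 40.7 - (11.9)
Span = 28.8

28.8


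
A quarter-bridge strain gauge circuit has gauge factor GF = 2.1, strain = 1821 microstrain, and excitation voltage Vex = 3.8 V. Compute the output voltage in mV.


Quarter bridge output: Vout = (GF * epsilon * Vex) / 4.
Vout = (2.1 * 1821e-6 * 3.8) / 4
Vout = 0.01453158 / 4 V
Vout = 0.00363289 V = 3.6329 mV

3.6329 mV


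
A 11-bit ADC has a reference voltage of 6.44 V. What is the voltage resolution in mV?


The resolution (LSB) of an ADC is Vref / 2^n.
LSB = 6.44 / 2^11
LSB = 6.44 / 2048
LSB = 0.00314453 V = 3.14453125 mV

3.14453125 mV


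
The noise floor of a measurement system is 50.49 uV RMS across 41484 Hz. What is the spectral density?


Noise spectral density = Vrms / sqrt(BW).
NSD = 50.49 / sqrt(41484)
NSD = 50.49 / 203.6762
NSD = 0.2479 uV/sqrt(Hz)

0.2479 uV/sqrt(Hz)


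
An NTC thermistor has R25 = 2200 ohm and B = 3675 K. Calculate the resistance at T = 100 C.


NTC thermistor equation: Rt = R25 * exp(B * (1/T - 1/T25)).
T in Kelvin: 373.15 K, T25 = 298.15 K
1/T - 1/T25 = 1/373.15 - 1/298.15 = -0.00067413
B * (1/T - 1/T25) = 3675 * -0.00067413 = -2.4774
Rt = 2200 * exp(-2.4774) = 184.7 ohm

184.7 ohm


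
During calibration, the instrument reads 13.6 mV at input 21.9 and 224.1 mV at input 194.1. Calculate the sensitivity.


Sensitivity = (y2 - y1) / (x2 - x1).
S = (224.1 - 13.6) / (194.1 - 21.9)
S = 210.5 / 172.2
S = 1.2224 mV/unit

1.2224 mV/unit


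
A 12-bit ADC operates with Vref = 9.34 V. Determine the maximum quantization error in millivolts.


The maximum quantization error is +/- LSB/2.
LSB = Vref / 2^n = 9.34 / 4096 = 0.00228027 V
Max error = LSB / 2 = 0.00228027 / 2 = 0.00114014 V
Max error = 1.1401 mV

1.1401 mV


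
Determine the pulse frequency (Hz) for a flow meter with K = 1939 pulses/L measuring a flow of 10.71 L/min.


Frequency = K * Q / 60 (converting L/min to L/s).
f = 1939 * 10.71 / 60
f = 20766.69 / 60
f = 346.11 Hz

346.11 Hz


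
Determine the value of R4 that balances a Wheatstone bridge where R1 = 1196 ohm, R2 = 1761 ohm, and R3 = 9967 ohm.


At balance: R1*R4 = R2*R3, so R4 = R2*R3/R1.
R4 = 1761 * 9967 / 1196
R4 = 17551887 / 1196
R4 = 14675.49 ohm

14675.49 ohm


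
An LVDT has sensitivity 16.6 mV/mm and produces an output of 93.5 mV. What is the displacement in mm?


Displacement = Vout / sensitivity.
d = 93.5 / 16.6
d = 5.633 mm

5.633 mm


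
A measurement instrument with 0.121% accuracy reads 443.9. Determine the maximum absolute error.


Absolute error = (accuracy% / 100) * reading.
Error = (0.121 / 100) * 443.9
Error = 0.00121 * 443.9
Error = 0.5371

0.5371


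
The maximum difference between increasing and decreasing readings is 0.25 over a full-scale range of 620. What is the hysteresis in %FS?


Hysteresis = (max difference / full scale) * 100%.
H = (0.25 / 620) * 100
H = 0.04 %FS

0.04 %FS


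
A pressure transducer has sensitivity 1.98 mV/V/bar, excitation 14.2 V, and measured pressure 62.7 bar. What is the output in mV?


Output = sensitivity * Vex * P.
Vout = 1.98 * 14.2 * 62.7
Vout = 28.116 * 62.7
Vout = 1762.87 mV

1762.87 mV


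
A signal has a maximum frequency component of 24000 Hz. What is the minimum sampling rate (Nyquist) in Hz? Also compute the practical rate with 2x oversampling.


By Nyquist theorem, fs_min = 2 * fmax.
fs_min = 2 * 24000 = 48000 Hz
Practical rate = 2 * fs_min = 2 * 48000 = 96000 Hz

fs_min = 48000 Hz, fs_practical = 96000 Hz


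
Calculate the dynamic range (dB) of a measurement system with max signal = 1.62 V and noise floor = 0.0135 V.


Dynamic range = 20 * log10(Vmax / Vnoise).
DR = 20 * log10(1.62 / 0.0135)
DR = 20 * log10(120.0)
DR = 41.58 dB

41.58 dB


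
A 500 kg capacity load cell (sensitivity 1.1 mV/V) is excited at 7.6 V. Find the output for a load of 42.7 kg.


Vout = rated_output * Vex * (load / capacity).
Vout = 1.1 * 7.6 * (42.7 / 500)
Vout = 1.1 * 7.6 * 0.0854
Vout = 0.714 mV

0.714 mV


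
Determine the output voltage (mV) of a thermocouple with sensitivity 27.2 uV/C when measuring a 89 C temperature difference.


The thermocouple output V = sensitivity * dT.
V = 27.2 uV/C * 89 C
V = 2420.8 uV
V = 2.421 mV

2.421 mV


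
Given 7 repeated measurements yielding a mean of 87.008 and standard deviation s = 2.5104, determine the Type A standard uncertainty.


The standard uncertainty for Type A evaluation is u = s / sqrt(n).
u = 2.5104 / sqrt(7)
u = 2.5104 / 2.6458
u = 0.9488

0.9488


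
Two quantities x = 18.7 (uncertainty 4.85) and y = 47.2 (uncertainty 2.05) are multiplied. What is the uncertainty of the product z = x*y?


For a product z = x*y, the relative uncertainty is:
uz/z = sqrt((ux/x)^2 + (uy/y)^2)
Relative uncertainties: ux/x = 4.85/18.7 = 0.259358
uy/y = 2.05/47.2 = 0.043432
z = 18.7 * 47.2 = 882.6
uz = 882.6 * sqrt(0.259358^2 + 0.043432^2) = 232.108

232.108


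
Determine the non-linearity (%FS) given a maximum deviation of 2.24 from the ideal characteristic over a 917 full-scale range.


Linearity error = (max deviation / full scale) * 100%.
Linearity = (2.24 / 917) * 100
Linearity = 0.244 %FS

0.244 %FS


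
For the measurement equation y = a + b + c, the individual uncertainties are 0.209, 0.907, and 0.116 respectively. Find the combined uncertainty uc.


For a sum of independent quantities, uc = sqrt(u1^2 + u2^2 + u3^2).
uc = sqrt(0.209^2 + 0.907^2 + 0.116^2)
uc = sqrt(0.043681 + 0.822649 + 0.013456)
uc = 0.938

0.938


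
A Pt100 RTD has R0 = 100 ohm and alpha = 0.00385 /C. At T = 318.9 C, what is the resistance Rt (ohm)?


The RTD equation: Rt = R0 * (1 + alpha * T).
Rt = 100 * (1 + 0.00385 * 318.9)
Rt = 100 * (1 + 1.227765)
Rt = 100 * 2.227765
Rt = 222.776 ohm

222.776 ohm


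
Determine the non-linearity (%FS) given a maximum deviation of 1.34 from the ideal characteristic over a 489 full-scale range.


Linearity error = (max deviation / full scale) * 100%.
Linearity = (1.34 / 489) * 100
Linearity = 0.274 %FS

0.274 %FS


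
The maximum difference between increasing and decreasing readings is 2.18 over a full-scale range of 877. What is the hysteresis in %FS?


Hysteresis = (max difference / full scale) * 100%.
H = (2.18 / 877) * 100
H = 0.249 %FS

0.249 %FS


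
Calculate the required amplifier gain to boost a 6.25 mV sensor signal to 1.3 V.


Gain = Vout / Vin (converting to same units).
G = 1.3 V / 6.25 mV
G = 1300.0 mV / 6.25 mV
G = 208.0

208.0


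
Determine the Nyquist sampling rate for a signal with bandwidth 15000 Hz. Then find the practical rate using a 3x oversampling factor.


By Nyquist theorem, fs_min = 2 * fmax.
fs_min = 2 * 15000 = 30000 Hz
Practical rate = 3 * fs_min = 3 * 30000 = 90000 Hz

fs_min = 30000 Hz, fs_practical = 90000 Hz


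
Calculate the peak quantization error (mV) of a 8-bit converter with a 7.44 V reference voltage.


The maximum quantization error is +/- LSB/2.
LSB = Vref / 2^n = 7.44 / 256 = 0.0290625 V
Max error = LSB / 2 = 0.0290625 / 2 = 0.01453125 V
Max error = 14.5312 mV

14.5312 mV


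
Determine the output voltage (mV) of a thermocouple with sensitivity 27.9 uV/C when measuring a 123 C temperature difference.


The thermocouple output V = sensitivity * dT.
V = 27.9 uV/C * 123 C
V = 3431.7 uV
V = 3.432 mV

3.432 mV


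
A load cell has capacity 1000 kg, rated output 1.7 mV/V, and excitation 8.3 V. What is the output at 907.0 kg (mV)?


Vout = rated_output * Vex * (load / capacity).
Vout = 1.7 * 8.3 * (907.0 / 1000)
Vout = 1.7 * 8.3 * 0.907
Vout = 12.798 mV

12.798 mV


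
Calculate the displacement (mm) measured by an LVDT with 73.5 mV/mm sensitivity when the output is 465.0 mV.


Displacement = Vout / sensitivity.
d = 465.0 / 73.5
d = 6.327 mm

6.327 mm


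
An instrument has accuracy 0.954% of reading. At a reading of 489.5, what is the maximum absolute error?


Absolute error = (accuracy% / 100) * reading.
Error = (0.954 / 100) * 489.5
Error = 0.00954 * 489.5
Error = 4.6698

4.6698


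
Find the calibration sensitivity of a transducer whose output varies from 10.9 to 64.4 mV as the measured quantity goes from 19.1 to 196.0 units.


Sensitivity = (y2 - y1) / (x2 - x1).
S = (64.4 - 10.9) / (196.0 - 19.1)
S = 53.5 / 176.9
S = 0.3024 mV/unit

0.3024 mV/unit


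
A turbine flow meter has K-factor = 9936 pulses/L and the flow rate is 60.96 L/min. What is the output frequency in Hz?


Frequency = K * Q / 60 (converting L/min to L/s).
f = 9936 * 60.96 / 60
f = 605698.56 / 60
f = 10094.98 Hz

10094.98 Hz


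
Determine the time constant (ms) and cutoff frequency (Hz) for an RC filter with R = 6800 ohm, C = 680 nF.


Time constant: tau = R * C.
tau = 6800 * 6.80e-07 = 0.004624 s
tau = 4.624 ms
Cutoff frequency: fc = 1 / (2*pi*R*C).
fc = 1 / (2*pi*0.004624) = 34.42 Hz

tau = 4.624 ms, fc = 34.42 Hz


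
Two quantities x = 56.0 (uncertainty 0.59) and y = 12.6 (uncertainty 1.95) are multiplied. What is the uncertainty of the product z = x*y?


For a product z = x*y, the relative uncertainty is:
uz/z = sqrt((ux/x)^2 + (uy/y)^2)
Relative uncertainties: ux/x = 0.59/56.0 = 0.010536
uy/y = 1.95/12.6 = 0.154762
z = 56.0 * 12.6 = 705.6
uz = 705.6 * sqrt(0.010536^2 + 0.154762^2) = 109.453

109.453


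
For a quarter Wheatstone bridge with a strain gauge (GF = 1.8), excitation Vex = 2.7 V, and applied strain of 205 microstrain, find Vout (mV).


Quarter bridge output: Vout = (GF * epsilon * Vex) / 4.
Vout = (1.8 * 205e-6 * 2.7) / 4
Vout = 0.0009963 / 4 V
Vout = 0.00024908 V = 0.2491 mV

0.2491 mV


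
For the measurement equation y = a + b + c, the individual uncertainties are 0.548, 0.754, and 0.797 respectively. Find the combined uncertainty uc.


For a sum of independent quantities, uc = sqrt(u1^2 + u2^2 + u3^2).
uc = sqrt(0.548^2 + 0.754^2 + 0.797^2)
uc = sqrt(0.300304 + 0.568516 + 0.635209)
uc = 1.2264

1.2264


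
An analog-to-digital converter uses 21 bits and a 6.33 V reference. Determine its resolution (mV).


The resolution (LSB) of an ADC is Vref / 2^n.
LSB = 6.33 / 2^21
LSB = 6.33 / 2097152
LSB = 3.02e-06 V = 0.00301838 mV

0.00301838 mV


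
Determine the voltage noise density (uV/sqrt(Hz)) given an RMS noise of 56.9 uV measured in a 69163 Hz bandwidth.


Noise spectral density = Vrms / sqrt(BW).
NSD = 56.9 / sqrt(69163)
NSD = 56.9 / 262.9886
NSD = 0.2164 uV/sqrt(Hz)

0.2164 uV/sqrt(Hz)


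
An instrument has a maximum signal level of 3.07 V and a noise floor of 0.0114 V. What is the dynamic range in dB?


Dynamic range = 20 * log10(Vmax / Vnoise).
DR = 20 * log10(3.07 / 0.0114)
DR = 20 * log10(269.3)
DR = 48.6 dB

48.6 dB


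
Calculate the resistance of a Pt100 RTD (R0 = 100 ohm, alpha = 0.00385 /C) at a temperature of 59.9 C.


The RTD equation: Rt = R0 * (1 + alpha * T).
Rt = 100 * (1 + 0.00385 * 59.9)
Rt = 100 * (1 + 0.230615)
Rt = 100 * 1.230615
Rt = 123.061 ohm

123.061 ohm


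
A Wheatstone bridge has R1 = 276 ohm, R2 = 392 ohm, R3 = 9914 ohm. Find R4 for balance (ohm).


At balance: R1*R4 = R2*R3, so R4 = R2*R3/R1.
R4 = 392 * 9914 / 276
R4 = 3886288 / 276
R4 = 14080.75 ohm

14080.75 ohm


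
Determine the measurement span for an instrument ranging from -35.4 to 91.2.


Span = upper range - lower range.
Span = 91.2 - (-35.4)
Span = 126.6

126.6


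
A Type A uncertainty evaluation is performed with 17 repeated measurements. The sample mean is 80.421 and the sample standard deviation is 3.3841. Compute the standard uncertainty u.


The standard uncertainty for Type A evaluation is u = s / sqrt(n).
u = 3.3841 / sqrt(17)
u = 3.3841 / 4.1231
u = 0.8208

0.8208


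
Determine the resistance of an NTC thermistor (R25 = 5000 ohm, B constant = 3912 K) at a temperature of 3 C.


NTC thermistor equation: Rt = R25 * exp(B * (1/T - 1/T25)).
T in Kelvin: 276.15 K, T25 = 298.15 K
1/T - 1/T25 = 1/276.15 - 1/298.15 = 0.0002672
B * (1/T - 1/T25) = 3912 * 0.0002672 = 1.0453
Rt = 5000 * exp(1.0453) = 14221.3 ohm

14221.3 ohm


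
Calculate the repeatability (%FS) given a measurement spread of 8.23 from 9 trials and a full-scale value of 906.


Repeatability = (spread / full scale) * 100%.
R = (8.23 / 906) * 100
R = 0.908 %FS

0.908 %FS


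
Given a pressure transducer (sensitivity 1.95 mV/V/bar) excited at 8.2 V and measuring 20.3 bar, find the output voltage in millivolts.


Output = sensitivity * Vex * P.
Vout = 1.95 * 8.2 * 20.3
Vout = 15.99 * 20.3
Vout = 324.6 mV

324.6 mV


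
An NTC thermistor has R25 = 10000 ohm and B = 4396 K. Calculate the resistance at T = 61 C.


NTC thermistor equation: Rt = R25 * exp(B * (1/T - 1/T25)).
T in Kelvin: 334.15 K, T25 = 298.15 K
1/T - 1/T25 = 1/334.15 - 1/298.15 = -0.00036135
B * (1/T - 1/T25) = 4396 * -0.00036135 = -1.5885
Rt = 10000 * exp(-1.5885) = 2042.3 ohm

2042.3 ohm


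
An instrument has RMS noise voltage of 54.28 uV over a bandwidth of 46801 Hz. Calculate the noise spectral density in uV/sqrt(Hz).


Noise spectral density = Vrms / sqrt(BW).
NSD = 54.28 / sqrt(46801)
NSD = 54.28 / 216.3354
NSD = 0.2509 uV/sqrt(Hz)

0.2509 uV/sqrt(Hz)


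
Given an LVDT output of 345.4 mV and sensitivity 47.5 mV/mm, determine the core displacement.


Displacement = Vout / sensitivity.
d = 345.4 / 47.5
d = 7.272 mm

7.272 mm


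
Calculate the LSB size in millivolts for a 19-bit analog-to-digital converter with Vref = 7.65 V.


The resolution (LSB) of an ADC is Vref / 2^n.
LSB = 7.65 / 2^19
LSB = 7.65 / 524288
LSB = 1.459e-05 V = 0.01459122 mV

0.01459122 mV


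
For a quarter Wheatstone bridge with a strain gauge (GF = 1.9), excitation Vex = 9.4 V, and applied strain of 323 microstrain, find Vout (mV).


Quarter bridge output: Vout = (GF * epsilon * Vex) / 4.
Vout = (1.9 * 323e-6 * 9.4) / 4
Vout = 0.00576878 / 4 V
Vout = 0.00144219 V = 1.4422 mV

1.4422 mV


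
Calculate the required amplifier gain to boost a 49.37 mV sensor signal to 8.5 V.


Gain = Vout / Vin (converting to same units).
G = 8.5 V / 49.37 mV
G = 8500.0 mV / 49.37 mV
G = 172.17

172.17


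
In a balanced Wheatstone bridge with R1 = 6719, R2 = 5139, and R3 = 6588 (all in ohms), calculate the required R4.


At balance: R1*R4 = R2*R3, so R4 = R2*R3/R1.
R4 = 5139 * 6588 / 6719
R4 = 33855732 / 6719
R4 = 5038.81 ohm

5038.81 ohm


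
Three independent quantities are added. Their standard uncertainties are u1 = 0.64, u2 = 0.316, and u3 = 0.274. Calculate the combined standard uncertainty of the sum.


For a sum of independent quantities, uc = sqrt(u1^2 + u2^2 + u3^2).
uc = sqrt(0.64^2 + 0.316^2 + 0.274^2)
uc = sqrt(0.4096 + 0.099856 + 0.075076)
uc = 0.7645

0.7645


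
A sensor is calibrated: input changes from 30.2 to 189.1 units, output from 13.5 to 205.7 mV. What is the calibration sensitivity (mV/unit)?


Sensitivity = (y2 - y1) / (x2 - x1).
S = (205.7 - 13.5) / (189.1 - 30.2)
S = 192.2 / 158.9
S = 1.2096 mV/unit

1.2096 mV/unit


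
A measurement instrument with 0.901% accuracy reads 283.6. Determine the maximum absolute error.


Absolute error = (accuracy% / 100) * reading.
Error = (0.901 / 100) * 283.6
Error = 0.00901 * 283.6
Error = 2.5552

2.5552


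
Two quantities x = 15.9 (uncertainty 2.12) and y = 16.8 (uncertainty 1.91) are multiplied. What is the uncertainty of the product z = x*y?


For a product z = x*y, the relative uncertainty is:
uz/z = sqrt((ux/x)^2 + (uy/y)^2)
Relative uncertainties: ux/x = 2.12/15.9 = 0.133333
uy/y = 1.91/16.8 = 0.11369
z = 15.9 * 16.8 = 267.1
uz = 267.1 * sqrt(0.133333^2 + 0.11369^2) = 46.806

46.806


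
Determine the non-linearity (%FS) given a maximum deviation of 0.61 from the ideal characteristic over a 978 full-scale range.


Linearity error = (max deviation / full scale) * 100%.
Linearity = (0.61 / 978) * 100
Linearity = 0.062 %FS

0.062 %FS


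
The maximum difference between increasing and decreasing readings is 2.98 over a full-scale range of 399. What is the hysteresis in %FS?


Hysteresis = (max difference / full scale) * 100%.
H = (2.98 / 399) * 100
H = 0.747 %FS

0.747 %FS


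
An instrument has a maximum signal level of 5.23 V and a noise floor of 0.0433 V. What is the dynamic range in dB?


Dynamic range = 20 * log10(Vmax / Vnoise).
DR = 20 * log10(5.23 / 0.0433)
DR = 20 * log10(120.79)
DR = 41.64 dB

41.64 dB


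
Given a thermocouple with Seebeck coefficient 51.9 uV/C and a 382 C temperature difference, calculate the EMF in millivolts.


The thermocouple output V = sensitivity * dT.
V = 51.9 uV/C * 382 C
V = 19825.8 uV
V = 19.826 mV

19.826 mV


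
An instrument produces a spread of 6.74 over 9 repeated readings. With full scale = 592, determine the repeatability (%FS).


Repeatability = (spread / full scale) * 100%.
R = (6.74 / 592) * 100
R = 1.139 %FS

1.139 %FS


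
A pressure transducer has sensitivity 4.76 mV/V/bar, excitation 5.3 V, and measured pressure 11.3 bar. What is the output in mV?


Output = sensitivity * Vex * P.
Vout = 4.76 * 5.3 * 11.3
Vout = 25.228 * 11.3
Vout = 285.08 mV

285.08 mV


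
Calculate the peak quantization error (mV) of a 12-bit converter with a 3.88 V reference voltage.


The maximum quantization error is +/- LSB/2.
LSB = Vref / 2^n = 3.88 / 4096 = 0.00094727 V
Max error = LSB / 2 = 0.00094727 / 2 = 0.00047363 V
Max error = 0.4736 mV

0.4736 mV


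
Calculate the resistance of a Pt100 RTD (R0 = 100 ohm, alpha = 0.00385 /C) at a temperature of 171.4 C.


The RTD equation: Rt = R0 * (1 + alpha * T).
Rt = 100 * (1 + 0.00385 * 171.4)
Rt = 100 * (1 + 0.65989)
Rt = 100 * 1.65989
Rt = 165.989 ohm

165.989 ohm


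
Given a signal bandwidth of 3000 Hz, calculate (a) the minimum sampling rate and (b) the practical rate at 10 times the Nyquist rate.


By Nyquist theorem, fs_min = 2 * fmax.
fs_min = 2 * 3000 = 6000 Hz
Practical rate = 10 * fs_min = 10 * 6000 = 60000 Hz

fs_min = 6000 Hz, fs_practical = 60000 Hz


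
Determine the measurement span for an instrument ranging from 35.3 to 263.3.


Span = upper range - lower range.
Span = 263.3 - (35.3)
Span = 228.0

228.0


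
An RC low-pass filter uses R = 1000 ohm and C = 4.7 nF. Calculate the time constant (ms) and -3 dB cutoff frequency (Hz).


Time constant: tau = R * C.
tau = 1000 * 4.70e-09 = 4.7e-06 s
tau = 0.0047 ms
Cutoff frequency: fc = 1 / (2*pi*R*C).
fc = 1 / (2*pi*4.7e-06) = 33862.75 Hz

tau = 0.0047 ms, fc = 33862.75 Hz


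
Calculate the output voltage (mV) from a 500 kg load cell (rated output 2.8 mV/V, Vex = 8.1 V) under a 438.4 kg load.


Vout = rated_output * Vex * (load / capacity).
Vout = 2.8 * 8.1 * (438.4 / 500)
Vout = 2.8 * 8.1 * 0.8768
Vout = 19.886 mV

19.886 mV


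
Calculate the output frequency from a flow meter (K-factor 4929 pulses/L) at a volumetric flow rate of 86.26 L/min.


Frequency = K * Q / 60 (converting L/min to L/s).
f = 4929 * 86.26 / 60
f = 425175.54 / 60
f = 7086.26 Hz

7086.26 Hz


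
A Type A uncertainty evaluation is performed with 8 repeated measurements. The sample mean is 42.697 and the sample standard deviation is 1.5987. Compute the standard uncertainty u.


The standard uncertainty for Type A evaluation is u = s / sqrt(n).
u = 1.5987 / sqrt(8)
u = 1.5987 / 2.8284
u = 0.5652

0.5652


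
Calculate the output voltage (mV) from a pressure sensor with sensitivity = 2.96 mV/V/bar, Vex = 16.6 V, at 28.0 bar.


Output = sensitivity * Vex * P.
Vout = 2.96 * 16.6 * 28.0
Vout = 49.136 * 28.0
Vout = 1375.81 mV

1375.81 mV


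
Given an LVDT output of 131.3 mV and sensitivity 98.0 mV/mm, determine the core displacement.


Displacement = Vout / sensitivity.
d = 131.3 / 98.0
d = 1.34 mm

1.34 mm


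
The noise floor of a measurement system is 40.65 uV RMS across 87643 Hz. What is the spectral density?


Noise spectral density = Vrms / sqrt(BW).
NSD = 40.65 / sqrt(87643)
NSD = 40.65 / 296.0456
NSD = 0.1373 uV/sqrt(Hz)

0.1373 uV/sqrt(Hz)


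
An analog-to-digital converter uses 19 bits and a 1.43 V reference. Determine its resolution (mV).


The resolution (LSB) of an ADC is Vref / 2^n.
LSB = 1.43 / 2^19
LSB = 1.43 / 524288
LSB = 2.73e-06 V = 0.00272751 mV

0.00272751 mV


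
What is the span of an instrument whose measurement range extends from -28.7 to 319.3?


Span = upper range - lower range.
Span = 319.3 - (-28.7)
Span = 348.0

348.0


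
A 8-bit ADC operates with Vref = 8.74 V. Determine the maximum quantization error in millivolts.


The maximum quantization error is +/- LSB/2.
LSB = Vref / 2^n = 8.74 / 256 = 0.03414063 V
Max error = LSB / 2 = 0.03414063 / 2 = 0.01707031 V
Max error = 17.0703 mV

17.0703 mV


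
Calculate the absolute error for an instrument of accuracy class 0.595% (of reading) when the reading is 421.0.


Absolute error = (accuracy% / 100) * reading.
Error = (0.595 / 100) * 421.0
Error = 0.00595 * 421.0
Error = 2.505

2.505


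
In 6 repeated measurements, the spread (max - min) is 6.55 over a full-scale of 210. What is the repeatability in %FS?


Repeatability = (spread / full scale) * 100%.
R = (6.55 / 210) * 100
R = 3.119 %FS

3.119 %FS


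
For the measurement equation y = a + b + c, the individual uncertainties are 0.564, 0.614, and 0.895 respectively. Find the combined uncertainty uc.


For a sum of independent quantities, uc = sqrt(u1^2 + u2^2 + u3^2).
uc = sqrt(0.564^2 + 0.614^2 + 0.895^2)
uc = sqrt(0.318096 + 0.376996 + 0.801025)
uc = 1.2232

1.2232


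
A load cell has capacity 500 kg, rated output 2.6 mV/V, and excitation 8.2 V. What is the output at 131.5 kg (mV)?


Vout = rated_output * Vex * (load / capacity).
Vout = 2.6 * 8.2 * (131.5 / 500)
Vout = 2.6 * 8.2 * 0.263
Vout = 5.607 mV

5.607 mV


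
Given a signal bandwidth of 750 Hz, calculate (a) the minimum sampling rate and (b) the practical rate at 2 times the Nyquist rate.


By Nyquist theorem, fs_min = 2 * fmax.
fs_min = 2 * 750 = 1500 Hz
Practical rate = 2 * fs_min = 2 * 1500 = 3000 Hz

fs_min = 1500 Hz, fs_practical = 3000 Hz


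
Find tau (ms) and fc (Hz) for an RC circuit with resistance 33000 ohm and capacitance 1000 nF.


Time constant: tau = R * C.
tau = 33000 * 1.00e-06 = 0.033 s
tau = 33.0 ms
Cutoff frequency: fc = 1 / (2*pi*R*C).
fc = 1 / (2*pi*0.033) = 4.82 Hz

tau = 33.0 ms, fc = 4.82 Hz


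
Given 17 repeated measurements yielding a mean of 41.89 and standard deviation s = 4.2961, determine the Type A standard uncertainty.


The standard uncertainty for Type A evaluation is u = s / sqrt(n).
u = 4.2961 / sqrt(17)
u = 4.2961 / 4.1231
u = 1.042

1.042


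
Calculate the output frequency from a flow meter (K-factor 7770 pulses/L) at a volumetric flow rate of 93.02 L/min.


Frequency = K * Q / 60 (converting L/min to L/s).
f = 7770 * 93.02 / 60
f = 722765.4 / 60
f = 12046.09 Hz

12046.09 Hz


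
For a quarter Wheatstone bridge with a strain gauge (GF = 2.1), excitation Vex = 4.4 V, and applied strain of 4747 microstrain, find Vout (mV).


Quarter bridge output: Vout = (GF * epsilon * Vex) / 4.
Vout = (2.1 * 4747e-6 * 4.4) / 4
Vout = 0.04386228 / 4 V
Vout = 0.01096557 V = 10.9656 mV

10.9656 mV


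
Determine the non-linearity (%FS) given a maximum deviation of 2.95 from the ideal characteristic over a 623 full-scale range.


Linearity error = (max deviation / full scale) * 100%.
Linearity = (2.95 / 623) * 100
Linearity = 0.474 %FS

0.474 %FS


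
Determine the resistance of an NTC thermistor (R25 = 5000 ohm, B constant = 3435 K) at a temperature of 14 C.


NTC thermistor equation: Rt = R25 * exp(B * (1/T - 1/T25)).
T in Kelvin: 287.15 K, T25 = 298.15 K
1/T - 1/T25 = 1/287.15 - 1/298.15 = 0.00012848
B * (1/T - 1/T25) = 3435 * 0.00012848 = 0.4413
Rt = 5000 * exp(0.4413) = 7774.0 ohm

7774.0 ohm


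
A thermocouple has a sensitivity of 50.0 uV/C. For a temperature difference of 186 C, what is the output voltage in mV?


The thermocouple output V = sensitivity * dT.
V = 50.0 uV/C * 186 C
V = 9300.0 uV
V = 9.3 mV

9.3 mV


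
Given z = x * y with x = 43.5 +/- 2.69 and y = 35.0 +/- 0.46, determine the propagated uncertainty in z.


For a product z = x*y, the relative uncertainty is:
uz/z = sqrt((ux/x)^2 + (uy/y)^2)
Relative uncertainties: ux/x = 2.69/43.5 = 0.061839
uy/y = 0.46/35.0 = 0.013143
z = 43.5 * 35.0 = 1522.5
uz = 1522.5 * sqrt(0.061839^2 + 0.013143^2) = 96.253

96.253


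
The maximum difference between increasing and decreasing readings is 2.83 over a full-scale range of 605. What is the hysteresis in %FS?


Hysteresis = (max difference / full scale) * 100%.
H = (2.83 / 605) * 100
H = 0.468 %FS

0.468 %FS


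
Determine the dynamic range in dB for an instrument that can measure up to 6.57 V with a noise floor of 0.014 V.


Dynamic range = 20 * log10(Vmax / Vnoise).
DR = 20 * log10(6.57 / 0.014)
DR = 20 * log10(469.29)
DR = 53.43 dB

53.43 dB


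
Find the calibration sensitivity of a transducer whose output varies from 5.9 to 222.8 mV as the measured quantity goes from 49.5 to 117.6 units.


Sensitivity = (y2 - y1) / (x2 - x1).
S = (222.8 - 5.9) / (117.6 - 49.5)
S = 216.9 / 68.1
S = 3.185 mV/unit

3.185 mV/unit


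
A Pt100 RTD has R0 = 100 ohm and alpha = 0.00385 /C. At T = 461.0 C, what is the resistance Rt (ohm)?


The RTD equation: Rt = R0 * (1 + alpha * T).
Rt = 100 * (1 + 0.00385 * 461.0)
Rt = 100 * (1 + 1.77485)
Rt = 100 * 2.77485
Rt = 277.485 ohm

277.485 ohm


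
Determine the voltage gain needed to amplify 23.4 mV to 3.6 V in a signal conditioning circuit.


Gain = Vout / Vin (converting to same units).
G = 3.6 V / 23.4 mV
G = 3600.0 mV / 23.4 mV
G = 153.85

153.85


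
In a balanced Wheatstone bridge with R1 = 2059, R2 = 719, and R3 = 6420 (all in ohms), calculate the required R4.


At balance: R1*R4 = R2*R3, so R4 = R2*R3/R1.
R4 = 719 * 6420 / 2059
R4 = 4615980 / 2059
R4 = 2241.86 ohm

2241.86 ohm


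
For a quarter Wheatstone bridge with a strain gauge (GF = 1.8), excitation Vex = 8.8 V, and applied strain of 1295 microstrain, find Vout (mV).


Quarter bridge output: Vout = (GF * epsilon * Vex) / 4.
Vout = (1.8 * 1295e-6 * 8.8) / 4
Vout = 0.0205128 / 4 V
Vout = 0.0051282 V = 5.1282 mV

5.1282 mV
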